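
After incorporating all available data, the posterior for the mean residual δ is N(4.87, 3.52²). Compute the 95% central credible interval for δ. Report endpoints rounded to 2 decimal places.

The posterior is symmetric, so the 95% equal-tailed interval is δ = 4.87 ± z·3.52 with z = 1.960.
Half-width: 1.960 × 3.52 = 6.90.
4.87 − 6.90 = -2.03; 4.87 + 6.90 = 11.77.

[-2.03, 11.77]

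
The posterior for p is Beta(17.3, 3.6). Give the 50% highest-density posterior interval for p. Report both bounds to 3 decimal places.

[0.805, 0.909]

The posterior is unimodal and skewed, so the HPD interval has equal density at both endpoints and is the shortest 50% interval.
Solving f(0.805) = f(0.909) with F(0.909) − F(0.805) = 0.50 gives [0.805, 0.909].
For comparison, the equal-tailed interval is [0.779, 0.888]; the HPD is narrower and shifted toward the mode.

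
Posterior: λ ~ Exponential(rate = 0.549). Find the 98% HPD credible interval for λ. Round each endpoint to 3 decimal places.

The exponential density is strictly decreasing on [0, ∞), so the HPD interval is anchored at 0: [0, q] with P(λ ≤ q) = 0.98.
q = −ln(1 − 0.98) / 0.549 = 3.9120 / 0.549 = 7.126.

[0.000, 7.126]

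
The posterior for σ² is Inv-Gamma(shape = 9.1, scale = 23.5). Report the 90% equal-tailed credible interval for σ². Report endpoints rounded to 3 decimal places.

Inverse-Gamma(9.1, 23.5) quantiles: F⁻¹(0.05) and F⁻¹(0.95).
Equivalently, 1/σ² ~ Gamma(9.1, rate = 23.5); invert its 0.95 and 0.05 quantiles.
Posterior mean ≈ 2.901, SD ≈ 1.089; a Normal approximation gives roughly [1.110, 4.692].
Exact: lower = 1.614; upper = 4.929.

[1.614, 4.929]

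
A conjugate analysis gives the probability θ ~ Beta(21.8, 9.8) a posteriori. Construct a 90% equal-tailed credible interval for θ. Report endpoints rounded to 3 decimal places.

[0.550, 0.816]

Posterior: Beta(21.8, 9.8).
Equal-tailed 90% interval: the 0.05 and 0.95 quantiles of Beta(21.8, 9.8).
Posterior mean ≈ 0.690, SD ≈ 0.081; a Normal approximation gives roughly [0.557, 0.823].
Exact: F⁻¹(0.05) = 0.550; F⁻¹(0.95) = 0.816.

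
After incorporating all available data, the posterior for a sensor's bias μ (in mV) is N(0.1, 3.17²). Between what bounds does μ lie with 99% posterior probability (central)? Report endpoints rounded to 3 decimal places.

[-8.065, 8.265]

The posterior is symmetric, so the 99% equal-tailed interval is μ = 0.1 ± z·3.17 with z = 2.576.
Half-width: 2.576 × 3.17 = 8.165.
0.1 − 8.165 = -8.065; 0.1 + 8.165 = 8.265.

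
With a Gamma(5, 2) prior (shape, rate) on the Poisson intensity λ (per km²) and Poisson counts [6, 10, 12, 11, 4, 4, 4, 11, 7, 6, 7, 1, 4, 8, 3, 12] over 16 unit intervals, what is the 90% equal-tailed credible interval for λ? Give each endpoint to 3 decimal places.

[5.442, 7.399]

Posterior: Gamma(5+110, 2+16) = Gamma(115, 18) (shape, rate).
Equal-tailed 90% interval: Gamma(115, 18) quantiles at 0.05 and 0.95.
Posterior mean ≈ 6.389, SD ≈ 0.596; a Normal approximation gives roughly [5.409, 7.369].
Exact: lower = 5.442; upper = 7.399.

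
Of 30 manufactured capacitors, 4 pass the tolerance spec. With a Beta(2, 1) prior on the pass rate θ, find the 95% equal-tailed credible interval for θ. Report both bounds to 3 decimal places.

Posterior: Beta(2+4, 1+26) = Beta(6, 27).
Equal-tailed 95% interval: the 0.025 and 0.975 quantiles of Beta(6, 27).
Posterior mean ≈ 0.182, SD ≈ 0.066; a Normal approximation gives roughly [0.052, 0.311].
Exact: F⁻¹(0.025) = 0.072; F⁻¹(0.975) = 0.328.

[0.072, 0.328]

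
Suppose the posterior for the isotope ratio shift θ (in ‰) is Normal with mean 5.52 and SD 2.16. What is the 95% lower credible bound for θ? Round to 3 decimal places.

Need L with P(θ ≥ L) = 0.95: L = 5.52 − z_{0.05}·2.16.
z = 1.645; L = 5.52 − 1.645 × 2.16 = 1.967.

1.967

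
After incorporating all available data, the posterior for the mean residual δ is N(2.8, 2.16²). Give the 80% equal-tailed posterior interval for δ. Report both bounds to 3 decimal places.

[0.032, 5.568]

The posterior is symmetric, so the 80% equal-tailed interval is δ = 2.8 ± z·2.16 with z = 1.282.
Half-width: 1.282 × 2.16 = 2.768.
2.8 − 2.768 = 0.032; 2.8 + 2.768 = 5.568.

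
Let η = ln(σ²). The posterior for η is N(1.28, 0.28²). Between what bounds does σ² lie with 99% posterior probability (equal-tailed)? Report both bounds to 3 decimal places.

[1.749, 7.398]

On the log scale the 99% interval is 1.28 ± 2.576 × 0.28 = [0.5588, 2.0012].
Exponentiate: [e^0.5588, e^2.0012] = [1.749, 7.398].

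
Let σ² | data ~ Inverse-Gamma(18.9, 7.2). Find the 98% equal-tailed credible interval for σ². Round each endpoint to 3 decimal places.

Inverse-Gamma(18.9, 7.2) quantiles: F⁻¹(0.01) and F⁻¹(0.99).
Equivalently, 1/σ² ~ Gamma(18.9, rate = 7.2); invert its 0.99 and 0.01 quantiles.
Posterior mean ≈ 0.402, SD ≈ 0.098; a Normal approximation gives roughly [0.175, 0.630].
Exact: lower = 0.236; upper = 0.701.

[0.236, 0.701]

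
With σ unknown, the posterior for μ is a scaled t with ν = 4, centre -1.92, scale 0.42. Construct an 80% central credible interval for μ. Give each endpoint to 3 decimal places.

[-2.564, -1.276]

The t_4 distribution is symmetric; the 80% interval is -1.92 ± t·0.42 with t_{0.9,4} = 1.533.
Half-width: 1.533 × 0.42 = 0.644.
-1.92 − 0.644 = -2.564; -1.92 + 0.644 = -1.276.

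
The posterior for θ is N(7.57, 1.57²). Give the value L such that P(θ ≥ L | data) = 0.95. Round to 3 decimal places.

4.988

Need L with P(θ ≥ L) = 0.95: L = 7.57 − z_{0.05}·1.57.
z = 1.645; L = 7.57 − 1.645 × 1.57 = 4.988.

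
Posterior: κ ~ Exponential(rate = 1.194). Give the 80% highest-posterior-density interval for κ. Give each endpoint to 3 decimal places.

[0.000, 1.348]

The exponential density is strictly decreasing on [0, ∞), so the HPD interval is anchored at 0: [0, q] with P(κ ≤ q) = 0.80.
q = −ln(1 − 0.80) / 1.194 = 1.6094 / 1.194 = 1.348.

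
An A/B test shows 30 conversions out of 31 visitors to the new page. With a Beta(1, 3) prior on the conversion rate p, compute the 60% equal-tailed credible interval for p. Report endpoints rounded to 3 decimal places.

Posterior: Beta(1+30, 3+1) = Beta(31, 4).
Equal-tailed 60% interval: the 0.2 and 0.8 quantiles of Beta(31, 4).
Posterior mean ≈ 0.886, SD ≈ 0.053; a Normal approximation gives roughly [0.841, 0.930].
Exact: F⁻¹(0.2) = 0.844; F⁻¹(0.8) = 0.932.

[0.844, 0.932]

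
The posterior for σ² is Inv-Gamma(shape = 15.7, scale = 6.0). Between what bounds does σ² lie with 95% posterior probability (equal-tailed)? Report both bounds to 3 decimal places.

Inverse-Gamma(15.7, 6.0) quantiles: F⁻¹(0.025) and F⁻¹(0.975).
Equivalently, 1/σ² ~ Gamma(15.7, rate = 6.0); invert its 0.975 and 0.025 quantiles.
Posterior mean ≈ 0.408, SD ≈ 0.110; a Normal approximation gives roughly [0.192, 0.624].
Exact: lower = 0.246; upper = 0.673.

[0.246, 0.673]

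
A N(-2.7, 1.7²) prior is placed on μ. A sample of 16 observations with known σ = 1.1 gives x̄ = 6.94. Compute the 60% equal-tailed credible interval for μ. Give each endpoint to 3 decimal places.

Posterior precision = 1/1.7² + 16/1.1² = 0.3460 + 13.2231 = 13.5692, so posterior SD = 0.2715.
Posterior mean = (-2.7/1.7² + 16·6.94/1.1²) / 13.5692 = 6.6942.
Interval: 6.6942 ± 0.842 × 0.2715 → [6.466, 6.923].

[6.466, 6.923]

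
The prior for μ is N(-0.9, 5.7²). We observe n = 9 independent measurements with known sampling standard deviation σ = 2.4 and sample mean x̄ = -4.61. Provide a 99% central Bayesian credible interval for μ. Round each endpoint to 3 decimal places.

[-6.579, -2.498]

Posterior precision = 1/5.7² + 9/2.4² = 0.0308 + 1.5625 = 1.5933, so posterior SD = 0.7922.
Posterior mean = (-0.9/5.7² + 9·-4.61/2.4²) / 1.5933 = -4.5383.
Interval: -4.5383 ± 2.576 × 0.7922 → [-6.579, -2.498].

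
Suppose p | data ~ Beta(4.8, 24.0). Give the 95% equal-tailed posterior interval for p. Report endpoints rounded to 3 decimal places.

Posterior: Beta(4.8, 24.0).
Equal-tailed 95% interval: the 0.025 and 0.975 quantiles of Beta(4.8, 24.0).
Posterior mean ≈ 0.167, SD ≈ 0.068; a Normal approximation gives roughly [0.033, 0.300].
Exact: F⁻¹(0.025) = 0.057; F⁻¹(0.975) = 0.320.

[0.057, 0.320]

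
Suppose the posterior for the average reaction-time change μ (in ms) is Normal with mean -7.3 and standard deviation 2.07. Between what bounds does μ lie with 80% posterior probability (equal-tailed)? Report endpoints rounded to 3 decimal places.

[-9.953, -4.647]

The posterior is symmetric, so the 80% equal-tailed interval is μ = -7.3 ± z·2.07 with z = 1.282.
Half-width: 1.282 × 2.07 = 2.653.
-7.3 − 2.653 = -9.953; -7.3 + 2.653 = -4.647.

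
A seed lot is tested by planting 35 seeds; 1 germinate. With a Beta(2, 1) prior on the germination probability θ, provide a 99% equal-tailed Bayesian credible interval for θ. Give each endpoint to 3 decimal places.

[0.009, 0.227]

Posterior: Beta(2+1, 1+34) = Beta(3, 35).
Equal-tailed 99% interval: the 0.005 and 0.995 quantiles of Beta(3, 35).
Posterior mean ≈ 0.079, SD ≈ 0.043; a Normal approximation gives roughly [-0.032, 0.190].
Exact: F⁻¹(0.005) = 0.009; F⁻¹(0.995) = 0.227.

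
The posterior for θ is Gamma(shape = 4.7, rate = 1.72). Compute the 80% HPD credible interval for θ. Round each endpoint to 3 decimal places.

[0.998, 3.966]

The posterior is unimodal and skewed, so the HPD interval has equal density at both endpoints and is the shortest 80% interval.
Solving f(0.998) = f(3.966) with F(3.966) − F(0.998) = 0.80 gives [0.998, 3.966].
For comparison, the equal-tailed interval is [1.292, 4.421]; the HPD is narrower and shifted toward the mode.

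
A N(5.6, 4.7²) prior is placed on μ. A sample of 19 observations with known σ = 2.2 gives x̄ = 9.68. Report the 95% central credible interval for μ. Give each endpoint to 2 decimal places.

[8.65, 10.62]

Posterior precision = 1/4.7² + 19/2.2² = 0.0453 + 3.9256 = 3.9709, so posterior SD = 0.5018.
Posterior mean = (5.6/4.7² + 19·9.68/2.2²) / 3.9709 = 9.6335.
Interval: 9.6335 ± 1.960 × 0.5018 → [8.65, 10.62].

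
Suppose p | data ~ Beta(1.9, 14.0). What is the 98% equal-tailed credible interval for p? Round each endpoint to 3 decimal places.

Posterior: Beta(1.9, 14.0).
Equal-tailed 98% interval: the 0.01 and 0.99 quantiles of Beta(1.9, 14.0).
Posterior mean ≈ 0.119, SD ≈ 0.079; a Normal approximation gives roughly [-0.064, 0.303].
Exact: F⁻¹(0.01) = 0.009; F⁻¹(0.99) = 0.361.

[0.009, 0.361]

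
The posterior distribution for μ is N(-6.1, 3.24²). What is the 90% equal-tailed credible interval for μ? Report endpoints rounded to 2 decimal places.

The posterior is symmetric, so the 90% equal-tailed interval is μ = -6.1 ± z·3.24 with z = 1.645.
Half-width: 1.645 × 3.24 = 5.33.
-6.1 − 5.33 = -11.43; -6.1 + 5.33 = -0.77.

[-11.43, -0.77]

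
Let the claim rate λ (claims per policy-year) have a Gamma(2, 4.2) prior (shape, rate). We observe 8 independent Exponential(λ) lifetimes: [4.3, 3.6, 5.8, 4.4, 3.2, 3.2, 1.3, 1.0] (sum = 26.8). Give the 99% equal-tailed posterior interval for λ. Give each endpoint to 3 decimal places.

Posterior: Gamma(2+8, 4.2+26.8) = Gamma(10, 31.0) (shape, rate).
Equal-tailed 99% interval: Gamma(10, 31.0) quantiles at 0.005 and 0.995.
Posterior mean ≈ 0.323, SD ≈ 0.102; a Normal approximation gives roughly [0.060, 0.585].
Exact: lower = 0.120; upper = 0.645.

[0.120, 0.645]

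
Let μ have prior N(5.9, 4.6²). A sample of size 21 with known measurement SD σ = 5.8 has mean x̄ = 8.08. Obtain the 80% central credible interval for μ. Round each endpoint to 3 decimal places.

Posterior precision = 1/4.6² + 21/5.8² = 0.0473 + 0.6243 = 0.6715, so posterior SD = 1.2203.
Posterior mean = (5.9/4.6² + 21·8.08/5.8²) / 0.6715 = 7.9266.
Interval: 7.9266 ± 1.282 × 1.2203 → [6.363, 9.490].

[6.363, 9.490]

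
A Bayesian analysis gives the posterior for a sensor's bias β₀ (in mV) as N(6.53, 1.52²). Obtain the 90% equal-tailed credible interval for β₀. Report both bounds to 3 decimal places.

The posterior is symmetric, so the 90% equal-tailed interval is β₀ = 6.53 ± z·1.52 with z = 1.645.
Half-width: 1.645 × 1.52 = 2.500.
6.53 − 2.500 = 4.030; 6.53 + 2.500 = 9.030.

[4.030, 9.030]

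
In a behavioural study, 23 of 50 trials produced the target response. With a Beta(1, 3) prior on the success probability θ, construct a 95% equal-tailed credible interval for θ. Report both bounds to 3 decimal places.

[0.316, 0.577]

Posterior: Beta(1+23, 3+27) = Beta(24, 30).
Equal-tailed 95% interval: the 0.025 and 0.975 quantiles of Beta(24, 30).
Posterior mean ≈ 0.444, SD ≈ 0.067; a Normal approximation gives roughly [0.313, 0.576].
Exact: F⁻¹(0.025) = 0.316; F⁻¹(0.975) = 0.577.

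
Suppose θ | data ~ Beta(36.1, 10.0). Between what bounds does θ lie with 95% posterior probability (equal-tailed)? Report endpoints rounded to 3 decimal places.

[0.655, 0.888]

Posterior: Beta(36.1, 10.0).
Equal-tailed 95% interval: the 0.025 and 0.975 quantiles of Beta(36.1, 10.0).
Posterior mean ≈ 0.783, SD ≈ 0.060; a Normal approximation gives roughly [0.665, 0.901].
Exact: F⁻¹(0.025) = 0.655; F⁻¹(0.975) = 0.888.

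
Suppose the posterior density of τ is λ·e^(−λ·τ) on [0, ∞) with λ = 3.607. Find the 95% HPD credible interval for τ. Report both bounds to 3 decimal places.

[0.000, 0.831]

The exponential density is strictly decreasing on [0, ∞), so the HPD interval is anchored at 0: [0, q] with P(τ ≤ q) = 0.95.
q = −ln(1 − 0.95) / 3.607 = 2.9957 / 3.607 = 0.831.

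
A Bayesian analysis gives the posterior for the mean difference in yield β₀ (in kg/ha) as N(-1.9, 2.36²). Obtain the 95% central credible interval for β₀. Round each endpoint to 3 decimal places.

The posterior is symmetric, so the 95% equal-tailed interval is β₀ = -1.9 ± z·2.36 with z = 1.960.
Half-width: 1.960 × 2.36 = 4.626.
-1.9 − 4.626 = -6.526; -1.9 + 4.626 = 2.726.

[-6.526, 2.726]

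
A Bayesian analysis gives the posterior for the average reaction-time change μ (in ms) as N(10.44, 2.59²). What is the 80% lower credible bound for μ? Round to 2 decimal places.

8.26

Need L with P(μ ≥ L) = 0.80: L = 10.44 − z_{0.2}·2.59.
z = 0.842; L = 10.44 − 0.842 × 2.59 = 8.26.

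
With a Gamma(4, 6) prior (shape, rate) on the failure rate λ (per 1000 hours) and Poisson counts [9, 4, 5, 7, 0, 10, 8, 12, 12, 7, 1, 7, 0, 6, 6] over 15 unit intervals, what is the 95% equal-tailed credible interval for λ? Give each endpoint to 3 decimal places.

Posterior: Gamma(4+94, 6+15) = Gamma(98, 21) (shape, rate).
Equal-tailed 95% interval: Gamma(98, 21) quantiles at 0.025 and 0.975.
Posterior mean ≈ 4.667, SD ≈ 0.471; a Normal approximation gives roughly [3.743, 5.591].
Exact: lower = 3.789; upper = 5.635.

[3.789, 5.635]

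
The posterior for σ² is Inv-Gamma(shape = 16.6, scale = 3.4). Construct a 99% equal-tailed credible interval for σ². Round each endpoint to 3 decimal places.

Inverse-Gamma(16.6, 3.4) quantiles: F⁻¹(0.005) and F⁻¹(0.995).
Equivalently, 1/σ² ~ Gamma(16.6, rate = 3.4); invert its 0.995 and 0.005 quantiles.
Posterior mean ≈ 0.218, SD ≈ 0.057; a Normal approximation gives roughly [0.071, 0.365].
Exact: lower = 0.117; upper = 0.426.

[0.117, 0.426]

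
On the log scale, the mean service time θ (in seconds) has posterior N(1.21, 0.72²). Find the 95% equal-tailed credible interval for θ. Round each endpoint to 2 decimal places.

[0.82, 13.75]

On the log scale the 95% interval is 1.21 ± 1.960 × 0.72 = [-0.2012, 2.6212].
Exponentiate: [e^-0.2012, e^2.6212] = [0.82, 13.75].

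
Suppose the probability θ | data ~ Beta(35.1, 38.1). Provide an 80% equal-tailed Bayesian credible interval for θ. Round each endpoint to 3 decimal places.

Posterior: Beta(35.1, 38.1).
Equal-tailed 80% interval: the 0.1 and 0.9 quantiles of Beta(35.1, 38.1).
Posterior mean ≈ 0.480, SD ≈ 0.058; a Normal approximation gives roughly [0.405, 0.554].
Exact: F⁻¹(0.1) = 0.405; F⁻¹(0.9) = 0.554.

[0.405, 0.554]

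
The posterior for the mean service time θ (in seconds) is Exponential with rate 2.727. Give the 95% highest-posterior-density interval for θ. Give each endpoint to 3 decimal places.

The exponential density is strictly decreasing on [0, ∞), so the HPD interval is anchored at 0: [0, q] with P(θ ≤ q) = 0.95.
q = −ln(1 − 0.95) / 2.727 = 2.9957 / 2.727 = 1.099.

[0.000, 1.099]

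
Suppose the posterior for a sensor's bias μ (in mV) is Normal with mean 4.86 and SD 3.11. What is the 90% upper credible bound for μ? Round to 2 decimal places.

8.85

Need U with P(μ ≤ U) = 0.90: U = 4.86 + z_{0.1}·3.11.
z = 1.282; U = 4.86 + 1.282 × 3.11 = 8.85.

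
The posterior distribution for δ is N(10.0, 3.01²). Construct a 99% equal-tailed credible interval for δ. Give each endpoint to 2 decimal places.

The posterior is symmetric, so the 99% equal-tailed interval is δ = 10.0 ± z·3.01 with z = 2.576.
Half-width: 2.576 × 3.01 = 7.75.
10.0 − 7.75 = 2.25; 10.0 + 7.75 = 17.75.

[2.25, 17.75]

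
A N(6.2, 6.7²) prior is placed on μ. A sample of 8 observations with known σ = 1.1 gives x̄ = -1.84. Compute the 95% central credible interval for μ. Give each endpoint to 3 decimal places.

Posterior precision = 1/6.7² + 8/1.1² = 0.0223 + 6.6116 = 6.6338, so posterior SD = 0.3883.
Posterior mean = (6.2/6.7² + 8·-1.84/1.1²) / 6.6338 = -1.8130.
Interval: -1.8130 ± 1.960 × 0.3883 → [-2.574, -1.052].

[-2.574, -1.052]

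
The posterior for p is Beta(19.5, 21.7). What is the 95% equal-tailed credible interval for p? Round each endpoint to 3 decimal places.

Posterior: Beta(19.5, 21.7).
Equal-tailed 95% interval: the 0.025 and 0.975 quantiles of Beta(19.5, 21.7).
Posterior mean ≈ 0.473, SD ≈ 0.077; a Normal approximation gives roughly [0.323, 0.624].
Exact: F⁻¹(0.025) = 0.325; F⁻¹(0.975) = 0.624.

[0.325, 0.624]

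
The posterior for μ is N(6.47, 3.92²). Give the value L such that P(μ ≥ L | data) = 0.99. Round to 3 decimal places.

-2.649

Need L with P(μ ≥ L) = 0.99: L = 6.47 − z_{0.01}·3.92.
z = 2.326; L = 6.47 − 2.326 × 3.92 = -2.649.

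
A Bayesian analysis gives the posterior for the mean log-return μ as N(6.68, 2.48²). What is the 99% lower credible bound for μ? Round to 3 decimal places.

0.911

Need L with P(μ ≥ L) = 0.99: L = 6.68 − z_{0.01}·2.48.
z = 2.326; L = 6.68 − 2.326 × 2.48 = 0.911.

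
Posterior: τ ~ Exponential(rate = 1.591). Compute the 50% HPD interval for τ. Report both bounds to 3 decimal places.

The exponential density is strictly decreasing on [0, ∞), so the HPD interval is anchored at 0: [0, q] with P(τ ≤ q) = 0.50.
q = −ln(1 − 0.50) / 1.591 = 0.6931 / 1.591 = 0.436.

[0.000, 0.436]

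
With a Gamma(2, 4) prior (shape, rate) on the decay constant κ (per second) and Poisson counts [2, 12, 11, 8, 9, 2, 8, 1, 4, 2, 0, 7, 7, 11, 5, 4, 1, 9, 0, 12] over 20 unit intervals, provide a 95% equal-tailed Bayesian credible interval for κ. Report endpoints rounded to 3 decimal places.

[4.032, 5.797]

Posterior: Gamma(2+115, 4+20) = Gamma(117, 24) (shape, rate).
Equal-tailed 95% interval: Gamma(117, 24) quantiles at 0.025 and 0.975.
Posterior mean ≈ 4.875, SD ≈ 0.451; a Normal approximation gives roughly [3.992, 5.758].
Exact: lower = 4.032; upper = 5.797.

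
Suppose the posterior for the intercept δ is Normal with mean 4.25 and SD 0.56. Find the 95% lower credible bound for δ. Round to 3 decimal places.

Need L with P(δ ≥ L) = 0.95: L = 4.25 − z_{0.05}·0.56.
z = 1.645; L = 4.25 − 1.645 × 0.56 = 3.329.

3.329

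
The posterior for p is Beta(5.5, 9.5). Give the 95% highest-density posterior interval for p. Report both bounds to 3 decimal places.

[0.141, 0.602]

The posterior is unimodal and skewed, so the HPD interval has equal density at both endpoints and is the shortest 95% interval.
Solving f(0.141) = f(0.602) with F(0.602) − F(0.141) = 0.95 gives [0.141, 0.602].
For comparison, the equal-tailed interval is [0.151, 0.615]; the HPD is narrower and shifted toward the mode.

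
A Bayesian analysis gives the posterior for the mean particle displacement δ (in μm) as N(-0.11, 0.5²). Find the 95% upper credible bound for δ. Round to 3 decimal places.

Need U with P(δ ≤ U) = 0.95: U = -0.11 + z_{0.05}·0.5.
z = 1.645; U = -0.11 + 1.645 × 0.5 = 0.712.

0.712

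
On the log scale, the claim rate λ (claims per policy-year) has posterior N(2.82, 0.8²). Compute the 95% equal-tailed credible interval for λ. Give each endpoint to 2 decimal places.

On the log scale the 95% interval is 2.82 ± 1.960 × 0.8 = [1.2520, 4.3880].
Exponentiate: [e^1.2520, e^4.3880] = [3.50, 80.48].

[3.50, 80.48]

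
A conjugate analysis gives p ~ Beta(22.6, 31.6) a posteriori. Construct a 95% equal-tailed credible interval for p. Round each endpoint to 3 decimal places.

Posterior: Beta(22.6, 31.6).
Equal-tailed 95% interval: the 0.025 and 0.975 quantiles of Beta(22.6, 31.6).
Posterior mean ≈ 0.417, SD ≈ 0.066; a Normal approximation gives roughly [0.287, 0.547].
Exact: F⁻¹(0.025) = 0.290; F⁻¹(0.975) = 0.549.

[0.290, 0.549]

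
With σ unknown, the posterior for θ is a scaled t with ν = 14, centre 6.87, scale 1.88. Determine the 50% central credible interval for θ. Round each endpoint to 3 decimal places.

[5.568, 8.172]

The t_14 distribution is symmetric; the 50% interval is 6.87 ± t·1.88 with t_{0.75,14} = 0.692.
Half-width: 0.692 × 1.88 = 1.302.
6.87 − 1.302 = 5.568; 6.87 + 1.302 = 8.172.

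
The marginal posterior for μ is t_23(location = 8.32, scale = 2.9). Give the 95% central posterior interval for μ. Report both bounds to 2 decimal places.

[2.32, 14.32]

The t_23 distribution is symmetric; the 95% interval is 8.32 ± t·2.9 with t_{0.975,23} = 2.069.
Half-width: 2.069 × 2.9 = 6.00.
8.32 − 6.00 = 2.32; 8.32 + 6.00 = 14.32.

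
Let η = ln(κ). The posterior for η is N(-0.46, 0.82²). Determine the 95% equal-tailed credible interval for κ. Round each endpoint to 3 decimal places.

On the log scale the 95% interval is -0.46 ± 1.960 × 0.82 = [-2.0672, 1.1472].
Exponentiate: [e^-2.0672, e^1.1472] = [0.127, 3.149].

[0.127, 3.149]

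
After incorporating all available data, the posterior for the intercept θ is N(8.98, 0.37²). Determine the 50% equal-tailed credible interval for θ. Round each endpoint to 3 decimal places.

The posterior is symmetric, so the 50% equal-tailed interval is θ = 8.98 ± z·0.37 with z = 0.674.
Half-width: 0.674 × 0.37 = 0.250.
8.98 − 0.250 = 8.730; 8.98 + 0.250 = 9.230.

[8.730, 9.230]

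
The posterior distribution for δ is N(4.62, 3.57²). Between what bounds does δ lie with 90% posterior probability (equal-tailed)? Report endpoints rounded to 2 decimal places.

[-1.25, 10.49]

The posterior is symmetric, so the 90% equal-tailed interval is δ = 4.62 ± z·3.57 with z = 1.645.
Half-width: 1.645 × 3.57 = 5.87.
4.62 − 5.87 = -1.25; 4.62 + 5.87 = 10.49.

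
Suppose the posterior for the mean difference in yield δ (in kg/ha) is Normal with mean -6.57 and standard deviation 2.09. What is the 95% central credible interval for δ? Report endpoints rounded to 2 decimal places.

[-10.67, -2.47]

The posterior is symmetric, so the 95% equal-tailed interval is δ = -6.57 ± z·2.09 with z = 1.960.
Half-width: 1.960 × 2.09 = 4.10.
-6.57 − 4.10 = -10.67; -6.57 + 4.10 = -2.47.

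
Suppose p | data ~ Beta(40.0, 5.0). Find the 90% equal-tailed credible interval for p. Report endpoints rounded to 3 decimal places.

Posterior: Beta(40.0, 5.0).
Equal-tailed 90% interval: the 0.05 and 0.95 quantiles of Beta(40.0, 5.0).
Posterior mean ≈ 0.889, SD ≈ 0.046; a Normal approximation gives roughly [0.813, 0.965].
Exact: F⁻¹(0.05) = 0.804; F⁻¹(0.95) = 0.954.

[0.804, 0.954]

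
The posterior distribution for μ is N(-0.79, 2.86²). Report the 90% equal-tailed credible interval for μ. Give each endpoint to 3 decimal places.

The posterior is symmetric, so the 90% equal-tailed interval is μ = -0.79 ± z·2.86 with z = 1.645.
Half-width: 1.645 × 2.86 = 4.704.
-0.79 − 4.704 = -5.494; -0.79 + 4.704 = 3.914.

[-5.494, 3.914]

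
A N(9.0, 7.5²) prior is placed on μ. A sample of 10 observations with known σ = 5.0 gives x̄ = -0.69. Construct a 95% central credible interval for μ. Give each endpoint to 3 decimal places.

[-3.310, 2.755]

Posterior precision = 1/7.5² + 10/5.0² = 0.0178 + 0.4000 = 0.4178, so posterior SD = 1.5471.
Posterior mean = (9.0/7.5² + 10·-0.69/5.0²) / 0.4178 = -0.2777.
Interval: -0.2777 ± 1.960 × 1.5471 → [-3.310, 2.755].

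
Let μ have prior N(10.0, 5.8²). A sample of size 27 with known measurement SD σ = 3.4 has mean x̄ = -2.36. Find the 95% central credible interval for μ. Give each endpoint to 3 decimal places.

Posterior precision = 1/5.8² + 27/3.4² = 0.0297 + 2.3356 = 2.3654, so posterior SD = 0.6502.
Posterior mean = (10.0/5.8² + 27·-2.36/3.4²) / 2.3654 = -2.2047.
Interval: -2.2047 ± 1.960 × 0.6502 → [-3.479, -0.930].

[-3.479, -0.930]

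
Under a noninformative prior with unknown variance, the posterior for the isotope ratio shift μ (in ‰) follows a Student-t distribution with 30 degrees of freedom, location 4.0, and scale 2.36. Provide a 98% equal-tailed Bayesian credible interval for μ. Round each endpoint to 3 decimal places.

[-1.799, 9.799]

The t_30 distribution is symmetric; the 98% interval is 4.0 ± t·2.36 with t_{0.99,30} = 2.457.
Half-width: 2.457 × 2.36 = 5.799.
4.0 − 5.799 = -1.799; 4.0 + 5.799 = 9.799.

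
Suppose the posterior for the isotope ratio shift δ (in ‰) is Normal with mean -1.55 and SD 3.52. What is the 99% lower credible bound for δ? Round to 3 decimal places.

Need L with P(δ ≥ L) = 0.99: L = -1.55 − z_{0.01}·3.52.
z = 2.326; L = -1.55 − 2.326 × 3.52 = -9.739.

-9.739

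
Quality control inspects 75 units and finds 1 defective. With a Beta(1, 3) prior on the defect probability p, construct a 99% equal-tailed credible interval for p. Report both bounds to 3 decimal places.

[0.001, 0.091]

Posterior: Beta(1+1, 3+74) = Beta(2, 77).
Equal-tailed 99% interval: the 0.005 and 0.995 quantiles of Beta(2, 77).
Posterior mean ≈ 0.025, SD ≈ 0.018; a Normal approximation gives roughly [-0.020, 0.071].
Exact: F⁻¹(0.005) = 0.001; F⁻¹(0.995) = 0.091.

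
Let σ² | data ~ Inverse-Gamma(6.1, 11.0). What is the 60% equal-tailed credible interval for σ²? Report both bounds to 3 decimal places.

[1.371, 2.760]

Inverse-Gamma(6.1, 11.0) quantiles: F⁻¹(0.2) and F⁻¹(0.8).
Equivalently, 1/σ² ~ Gamma(6.1, rate = 11.0); invert its 0.8 and 0.2 quantiles.
Posterior mean ≈ 2.157, SD ≈ 1.065; a Normal approximation gives roughly [1.260, 3.053].
Exact: lower = 1.371; upper = 2.760.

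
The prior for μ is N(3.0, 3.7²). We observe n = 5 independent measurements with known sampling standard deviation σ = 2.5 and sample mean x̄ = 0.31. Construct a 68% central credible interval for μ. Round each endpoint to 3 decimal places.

Posterior precision = 1/3.7² + 5/2.5² = 0.0730 + 0.8000 = 0.8730, so posterior SD = 1.0702.
Posterior mean = (3.0/3.7² + 5·0.31/2.5²) / 0.8730 = 0.5351.
Interval: 0.5351 ± 0.994 × 1.0702 → [-0.529, 1.599].

[-0.529, 1.599]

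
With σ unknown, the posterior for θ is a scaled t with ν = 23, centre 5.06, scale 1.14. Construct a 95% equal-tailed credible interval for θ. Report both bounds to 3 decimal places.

[2.702, 7.418]

The t_23 distribution is symmetric; the 95% interval is 5.06 ± t·1.14 with t_{0.975,23} = 2.069.
Half-width: 2.069 × 1.14 = 2.358.
5.06 − 2.358 = 2.702; 5.06 + 2.358 = 7.418.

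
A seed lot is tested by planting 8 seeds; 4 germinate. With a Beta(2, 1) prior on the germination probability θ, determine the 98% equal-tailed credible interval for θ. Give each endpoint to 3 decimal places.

Posterior: Beta(2+4, 1+4) = Beta(6, 5).
Equal-tailed 98% interval: the 0.01 and 0.99 quantiles of Beta(6, 5).
Posterior mean ≈ 0.545, SD ≈ 0.144; a Normal approximation gives roughly [0.211, 0.880].
Exact: F⁻¹(0.01) = 0.218; F⁻¹(0.99) = 0.850.

[0.218, 0.850]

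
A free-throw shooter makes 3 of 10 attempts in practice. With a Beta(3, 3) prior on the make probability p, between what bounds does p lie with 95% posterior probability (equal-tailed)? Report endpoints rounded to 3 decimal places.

[0.163, 0.616]

Posterior: Beta(3+3, 3+7) = Beta(6, 10).
Equal-tailed 95% interval: the 0.025 and 0.975 quantiles of Beta(6, 10).
Posterior mean ≈ 0.375, SD ≈ 0.117; a Normal approximation gives roughly [0.145, 0.605].
Exact: F⁻¹(0.025) = 0.163; F⁻¹(0.975) = 0.616.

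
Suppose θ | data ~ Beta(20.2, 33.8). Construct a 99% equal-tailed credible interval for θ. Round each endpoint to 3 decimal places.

[0.217, 0.548]

Posterior: Beta(20.2, 33.8).
Equal-tailed 99% interval: the 0.005 and 0.995 quantiles of Beta(20.2, 33.8).
Posterior mean ≈ 0.374, SD ≈ 0.065; a Normal approximation gives roughly [0.206, 0.542].
Exact: F⁻¹(0.005) = 0.217; F⁻¹(0.995) = 0.548.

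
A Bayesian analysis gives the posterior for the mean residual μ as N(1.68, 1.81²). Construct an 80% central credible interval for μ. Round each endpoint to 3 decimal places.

[-0.640, 4.000]

The posterior is symmetric, so the 80% equal-tailed interval is μ = 1.68 ± z·1.81 with z = 1.282.
Half-width: 1.282 × 1.81 = 2.320.
1.68 − 2.320 = -0.640; 1.68 + 2.320 = 4.000.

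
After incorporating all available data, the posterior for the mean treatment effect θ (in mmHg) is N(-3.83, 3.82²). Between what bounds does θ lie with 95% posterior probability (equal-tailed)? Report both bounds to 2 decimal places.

The posterior is symmetric, so the 95% equal-tailed interval is θ = -3.83 ± z·3.82 with z = 1.960.
Half-width: 1.960 × 3.82 = 7.49.
-3.83 − 7.49 = -11.32; -3.83 + 7.49 = 3.66.

[-11.32, 3.66]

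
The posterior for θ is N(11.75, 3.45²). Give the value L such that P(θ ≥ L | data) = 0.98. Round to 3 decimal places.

Need L with P(θ ≥ L) = 0.98: L = 11.75 − z_{0.02}·3.45.
z = 2.054; L = 11.75 − 2.054 × 3.45 = 4.665.

4.665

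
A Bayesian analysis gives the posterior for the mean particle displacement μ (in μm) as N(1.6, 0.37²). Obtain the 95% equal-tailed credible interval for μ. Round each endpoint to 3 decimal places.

The posterior is symmetric, so the 95% equal-tailed interval is μ = 1.6 ± z·0.37 with z = 1.960.
Half-width: 1.960 × 0.37 = 0.725.
1.6 − 0.725 = 0.875; 1.6 + 0.725 = 2.325.

[0.875, 2.325]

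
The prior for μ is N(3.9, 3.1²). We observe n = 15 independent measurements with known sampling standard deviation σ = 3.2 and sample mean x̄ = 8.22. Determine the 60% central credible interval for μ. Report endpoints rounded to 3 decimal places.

[7.262, 8.605]

Posterior precision = 1/3.1² + 15/3.2² = 0.1041 + 1.4648 = 1.5689, so posterior SD = 0.7984.
Posterior mean = (3.9/3.1² + 15·8.22/3.2²) / 1.5689 = 7.9335.
Interval: 7.9335 ± 0.842 × 0.7984 → [7.262, 8.605].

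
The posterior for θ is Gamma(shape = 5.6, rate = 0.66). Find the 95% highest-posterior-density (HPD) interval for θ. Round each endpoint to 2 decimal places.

[2.32, 15.60]

The posterior is unimodal and skewed, so the HPD interval has equal density at both endpoints and is the shortest 95% interval.
Solving f(2.32) = f(15.60) with F(15.60) − F(2.32) = 0.95 gives [2.32, 15.60].
For comparison, the equal-tailed interval is [2.98, 16.82]; the HPD is narrower and shifted toward the mode.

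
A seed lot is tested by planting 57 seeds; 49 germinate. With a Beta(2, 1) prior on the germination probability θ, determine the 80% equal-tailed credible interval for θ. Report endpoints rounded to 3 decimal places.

Posterior: Beta(2+49, 1+8) = Beta(51, 9).
Equal-tailed 80% interval: the 0.1 and 0.9 quantiles of Beta(51, 9).
Posterior mean ≈ 0.850, SD ≈ 0.046; a Normal approximation gives roughly [0.791, 0.909].
Exact: F⁻¹(0.1) = 0.789; F⁻¹(0.9) = 0.906.

[0.789, 0.906]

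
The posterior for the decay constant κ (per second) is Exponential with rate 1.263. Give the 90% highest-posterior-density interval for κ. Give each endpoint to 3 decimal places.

The exponential density is strictly decreasing on [0, ∞), so the HPD interval is anchored at 0: [0, q] with P(κ ≤ q) = 0.90.
q = −ln(1 − 0.90) / 1.263 = 2.3026 / 1.263 = 1.823.

[0.000, 1.823]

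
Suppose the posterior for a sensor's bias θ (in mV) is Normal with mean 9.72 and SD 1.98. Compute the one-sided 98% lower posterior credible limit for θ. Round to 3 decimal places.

5.654

Need L with P(θ ≥ L) = 0.98: L = 9.72 − z_{0.02}·1.98.
z = 2.054; L = 9.72 − 2.054 × 1.98 = 5.654.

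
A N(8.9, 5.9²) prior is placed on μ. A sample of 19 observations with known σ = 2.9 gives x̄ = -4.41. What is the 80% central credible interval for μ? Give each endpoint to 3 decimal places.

[-5.090, -3.396]

Posterior precision = 1/5.9² + 19/2.9² = 0.0287 + 2.2592 = 2.2879, so posterior SD = 0.6611.
Posterior mean = (8.9/5.9² + 19·-4.41/2.9²) / 2.2879 = -4.2429.
Interval: -4.2429 ± 1.282 × 0.6611 → [-5.090, -3.396].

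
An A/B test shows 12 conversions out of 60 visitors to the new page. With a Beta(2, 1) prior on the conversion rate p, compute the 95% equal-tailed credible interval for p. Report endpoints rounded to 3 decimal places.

[0.129, 0.332]

Posterior: Beta(2+12, 1+48) = Beta(14, 49).
Equal-tailed 95% interval: the 0.025 and 0.975 quantiles of Beta(14, 49).
Posterior mean ≈ 0.222, SD ≈ 0.052; a Normal approximation gives roughly [0.120, 0.324].
Exact: F⁻¹(0.025) = 0.129; F⁻¹(0.975) = 0.332.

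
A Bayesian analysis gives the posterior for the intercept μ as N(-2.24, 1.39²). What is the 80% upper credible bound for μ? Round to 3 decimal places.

-1.070

Need U with P(μ ≤ U) = 0.80: U = -2.24 + z_{0.2}·1.39.
z = 0.842; U = -2.24 + 0.842 × 1.39 = -1.070.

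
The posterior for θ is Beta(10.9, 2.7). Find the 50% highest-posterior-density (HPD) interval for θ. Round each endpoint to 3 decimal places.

The posterior is unimodal and skewed, so the HPD interval has equal density at both endpoints and is the shortest 50% interval.
Solving f(0.777) = f(0.912) with F(0.912) − F(0.777) = 0.50 gives [0.777, 0.912].
For comparison, the equal-tailed interval is [0.738, 0.880]; the HPD is narrower and shifted toward the mode.

[0.777, 0.912]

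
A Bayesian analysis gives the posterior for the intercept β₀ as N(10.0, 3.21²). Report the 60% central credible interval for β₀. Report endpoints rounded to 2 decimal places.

[7.30, 12.70]

The posterior is symmetric, so the 60% equal-tailed interval is β₀ = 10.0 ± z·3.21 with z = 0.842.
Half-width: 0.842 × 3.21 = 2.70.
10.0 − 2.70 = 7.30; 10.0 + 2.70 = 12.70.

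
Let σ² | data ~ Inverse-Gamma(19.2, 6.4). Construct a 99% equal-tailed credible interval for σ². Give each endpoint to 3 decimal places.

Inverse-Gamma(19.2, 6.4) quantiles: F⁻¹(0.005) and F⁻¹(0.995).
Equivalently, 1/σ² ~ Gamma(19.2, rate = 6.4); invert its 0.995 and 0.005 quantiles.
Posterior mean ≈ 0.352, SD ≈ 0.085; a Normal approximation gives roughly [0.133, 0.570].
Exact: lower = 0.198; upper = 0.654.

[0.198, 0.654]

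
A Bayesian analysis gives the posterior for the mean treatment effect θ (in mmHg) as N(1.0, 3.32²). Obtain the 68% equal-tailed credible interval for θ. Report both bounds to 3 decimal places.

The posterior is symmetric, so the 68% equal-tailed interval is θ = 1.0 ± z·3.32 with z = 0.994.
Half-width: 0.994 × 3.32 = 3.302.
1.0 − 3.302 = -2.302; 1.0 + 3.302 = 4.302.

[-2.302, 4.302]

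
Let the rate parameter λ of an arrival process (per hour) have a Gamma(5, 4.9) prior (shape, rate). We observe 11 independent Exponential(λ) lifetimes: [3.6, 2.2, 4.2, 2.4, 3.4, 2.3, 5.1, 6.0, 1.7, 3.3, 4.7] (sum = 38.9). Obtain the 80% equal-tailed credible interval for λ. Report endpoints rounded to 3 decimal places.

Posterior: Gamma(5+11, 4.9+38.9) = Gamma(16, 43.8) (shape, rate).
Equal-tailed 80% interval: Gamma(16, 43.8) quantiles at 0.1 and 0.9.
Posterior mean ≈ 0.365, SD ≈ 0.091; a Normal approximation gives roughly [0.248, 0.482].
Exact: lower = 0.254; upper = 0.486.

[0.254, 0.486]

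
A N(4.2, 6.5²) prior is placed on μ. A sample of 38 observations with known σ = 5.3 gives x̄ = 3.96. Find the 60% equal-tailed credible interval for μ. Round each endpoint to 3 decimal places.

Posterior precision = 1/6.5² + 38/5.3² = 0.0237 + 1.3528 = 1.3765, so posterior SD = 0.8523.
Posterior mean = (4.2/6.5² + 38·3.96/5.3²) / 1.3765 = 3.9641.
Interval: 3.9641 ± 0.842 × 0.8523 → [3.247, 4.681].

[3.247, 4.681]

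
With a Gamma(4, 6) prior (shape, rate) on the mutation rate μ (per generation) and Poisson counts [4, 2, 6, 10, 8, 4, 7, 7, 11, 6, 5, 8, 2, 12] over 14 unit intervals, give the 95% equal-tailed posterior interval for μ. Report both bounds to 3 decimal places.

[3.888, 5.807]

Posterior: Gamma(4+92, 6+14) = Gamma(96, 20) (shape, rate).
Equal-tailed 95% interval: Gamma(96, 20) quantiles at 0.025 and 0.975.
Posterior mean ≈ 4.800, SD ≈ 0.490; a Normal approximation gives roughly [3.840, 5.760].
Exact: lower = 3.888; upper = 5.807.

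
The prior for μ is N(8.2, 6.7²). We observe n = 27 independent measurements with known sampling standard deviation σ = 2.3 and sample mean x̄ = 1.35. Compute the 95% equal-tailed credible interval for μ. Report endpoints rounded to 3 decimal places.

Posterior precision = 1/6.7² + 27/2.3² = 0.0223 + 5.1040 = 5.1262, so posterior SD = 0.4417.
Posterior mean = (8.2/6.7² + 27·1.35/2.3²) / 5.1262 = 1.3798.
Interval: 1.3798 ± 1.960 × 0.4417 → [0.514, 2.245].

[0.514, 2.245]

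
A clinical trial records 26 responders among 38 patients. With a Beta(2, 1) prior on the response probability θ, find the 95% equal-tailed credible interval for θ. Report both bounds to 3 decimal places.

Posterior: Beta(2+26, 1+12) = Beta(28, 13).
Equal-tailed 95% interval: the 0.025 and 0.975 quantiles of Beta(28, 13).
Posterior mean ≈ 0.683, SD ≈ 0.072; a Normal approximation gives roughly [0.542, 0.824].
Exact: F⁻¹(0.025) = 0.535; F⁻¹(0.975) = 0.814.

[0.535, 0.814]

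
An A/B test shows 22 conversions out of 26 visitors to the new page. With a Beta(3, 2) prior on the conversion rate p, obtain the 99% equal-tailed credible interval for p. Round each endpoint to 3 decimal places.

Posterior: Beta(3+22, 2+4) = Beta(25, 6).
Equal-tailed 99% interval: the 0.005 and 0.995 quantiles of Beta(25, 6).
Posterior mean ≈ 0.806, SD ≈ 0.070; a Normal approximation gives roughly [0.627, 0.986].
Exact: F⁻¹(0.005) = 0.596; F⁻¹(0.995) = 0.946.

[0.596, 0.946]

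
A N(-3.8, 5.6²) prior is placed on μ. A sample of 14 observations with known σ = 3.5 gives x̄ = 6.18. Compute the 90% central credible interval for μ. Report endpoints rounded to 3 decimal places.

Posterior precision = 1/5.6² + 14/3.5² = 0.0319 + 1.1429 = 1.1747, so posterior SD = 0.9226.
Posterior mean = (-3.8/5.6² + 14·6.18/3.5²) / 1.1747 = 5.9091.
Interval: 5.9091 ± 1.645 × 0.9226 → [4.392, 7.427].

[4.392, 7.427]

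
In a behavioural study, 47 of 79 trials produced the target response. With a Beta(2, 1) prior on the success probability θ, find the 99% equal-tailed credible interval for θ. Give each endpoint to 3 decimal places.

[0.456, 0.730]

Posterior: Beta(2+47, 1+32) = Beta(49, 33).
Equal-tailed 99% interval: the 0.005 and 0.995 quantiles of Beta(49, 33).
Posterior mean ≈ 0.598, SD ≈ 0.054; a Normal approximation gives roughly [0.459, 0.736].
Exact: F⁻¹(0.005) = 0.456; F⁻¹(0.995) = 0.730.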